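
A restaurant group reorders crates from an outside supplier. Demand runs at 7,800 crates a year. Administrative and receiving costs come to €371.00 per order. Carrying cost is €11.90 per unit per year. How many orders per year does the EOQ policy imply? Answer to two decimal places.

Q* = √(2DS/H) = √(2 × 7,800 × 371 / 11.9) ≈ 697.39.
Orders per year = D / Q* = 7,800 / 697.39 ≈ 11.185.

N ≈ 11.18 orders per year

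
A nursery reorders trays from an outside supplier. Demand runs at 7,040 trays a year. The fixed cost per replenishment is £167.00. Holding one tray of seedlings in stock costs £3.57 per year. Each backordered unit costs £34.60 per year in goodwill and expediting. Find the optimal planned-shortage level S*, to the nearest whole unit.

S* ≈ 80 trays

With planned backorders, Q* = √(2DS/H) · √((H+B)/B).
√(2DS/H) = √(2 × 7,040 × 167 / 3.57) = 811.569.
√((H+B)/B) = √((3.57+34.6)/34.6) = 1.0503.
Q* ≈ 852.410.
S* = Q* · H/(H+B) = 852.410 × 3.57/38.17 ≈ 79.725.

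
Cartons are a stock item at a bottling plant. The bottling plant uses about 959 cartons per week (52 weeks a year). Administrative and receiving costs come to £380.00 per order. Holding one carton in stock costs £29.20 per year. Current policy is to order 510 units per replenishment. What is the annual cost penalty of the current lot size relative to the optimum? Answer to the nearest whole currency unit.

Annual demand D = 959 × 52 = 49,868.
EOQ = √(2DS/H) = √(2 × 49,868 × 380 / 29.2) ≈ 1139.27.
Cost at Q* = (D/Q*)S + (Q*/2)H = √(2DSH) ≈ £33,266.66.
Cost at Q = 510: (49,868/510)×380 + (510/2)×29.2 = £37,156.55 + £7,446.00 = £44,602.55.
Excess = £44,602.55 − £33,266.66 = £11,335.89.

Extra cost ≈ £11,336 per year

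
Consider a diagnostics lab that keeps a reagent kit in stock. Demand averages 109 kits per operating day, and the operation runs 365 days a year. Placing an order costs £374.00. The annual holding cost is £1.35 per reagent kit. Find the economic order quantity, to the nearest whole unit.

Annual demand D = 109 × 365 = 39,785.
EOQ = √(2DS / H) = √(2 × 39,785 × 374 / 1.35).
= √(29,759,180 / 1.35) = √22,043,837.037 ≈ 4695.086.

Q* ≈ 4,695 kits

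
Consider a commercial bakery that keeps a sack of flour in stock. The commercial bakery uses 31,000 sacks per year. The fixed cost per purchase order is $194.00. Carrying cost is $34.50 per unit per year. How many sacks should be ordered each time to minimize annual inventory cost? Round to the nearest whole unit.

Q* ≈ 590 sacks

EOQ = √(2DS / H) = √(2 × 31,000 × 194 / 34.5).
= √(12,028,000 / 34.5) = √348,637.6812 ≈ 590.455.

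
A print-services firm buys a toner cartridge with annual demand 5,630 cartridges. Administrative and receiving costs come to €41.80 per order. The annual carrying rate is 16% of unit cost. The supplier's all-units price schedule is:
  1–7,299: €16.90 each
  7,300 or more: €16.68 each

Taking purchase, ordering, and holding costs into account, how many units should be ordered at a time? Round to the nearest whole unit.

Holding cost per unit per year at price C is H = 0.16·C.
Candidates are each tier's EOQ (if it falls in that tier) and each price-break quantity.
EOQ at €16.90 = 417.2 (feasible in tier 1): TC = 5,630×€16.90 + (5,630/417.2)×41.8 + (417.2/2)×0.16×€16.90 = €96,275.13.
EOQ at €16.68 = 420.0 < 7300, so use break Q=7300: TC = 5,630×€16.68 + (5,630/7300.0)×41.8 + (7300.0/2)×0.16×€16.68 = €103,681.76.
Lowest total cost is €96,275.13 at Q = 417.2.

Q* ≈ 417 cartridges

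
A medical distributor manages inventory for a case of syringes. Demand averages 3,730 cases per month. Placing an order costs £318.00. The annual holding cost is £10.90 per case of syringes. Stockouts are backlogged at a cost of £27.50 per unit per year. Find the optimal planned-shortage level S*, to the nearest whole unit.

S* ≈ 542 cases

Annual demand D = 3,730 × 12 = 44,760.
With planned backorders, Q* = √(2DS/H) · √((H+B)/B).
√(2DS/H) = √(2 × 44,760 × 318 / 10.9) = 1616.071.
√((H+B)/B) = √((10.9+27.5)/27.5) = 1.1817.
Q* ≈ 1909.676.
S* = Q* · H/(H+B) = 1909.676 × 10.9/38.4 ≈ 542.069.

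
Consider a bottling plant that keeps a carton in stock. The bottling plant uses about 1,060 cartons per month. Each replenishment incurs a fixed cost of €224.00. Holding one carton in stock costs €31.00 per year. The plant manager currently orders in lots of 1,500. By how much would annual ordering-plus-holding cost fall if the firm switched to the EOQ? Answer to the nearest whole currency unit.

Annual demand D = 1,060 × 12 = 12,720.
EOQ = √(2DS/H) = √(2 × 12,720 × 224 / 31) ≈ 428.75.
Cost at Q* = (D/Q*)S + (Q*/2)H = √(2DSH) ≈ €13,291.18.
Cost at Q = 1,500: (12,720/1,500)×224 + (1,500/2)×31 = €1,899.52 + €23,250.00 = €25,149.52.
Excess = €25,149.52 − €13,291.18 = €11,858.34.

Extra cost ≈ €11,858 per year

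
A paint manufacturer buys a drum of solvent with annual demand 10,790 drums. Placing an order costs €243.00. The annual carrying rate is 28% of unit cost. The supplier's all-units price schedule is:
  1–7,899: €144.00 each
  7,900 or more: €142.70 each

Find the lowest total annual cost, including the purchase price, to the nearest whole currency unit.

Holding cost per unit per year at price C is H = 0.28·C.
Candidates are each tier's EOQ (if it falls in that tier) and each price-break quantity.
EOQ at €144.00 = 360.6 (feasible in tier 1): TC = 10,790×€144.00 + (10,790/360.6)×243 + (360.6/2)×0.28×€144.00 = €1,568,300.83.
EOQ at €142.70 = 362.3 < 7900, so use break Q=7900: TC = 10,790×€142.70 + (10,790/7900.0)×243 + (7900.0/2)×0.28×€142.70 = €1,697,891.09.
Lowest total cost among the candidates is at Q = 360.6.

TC* ≈ €1,568,301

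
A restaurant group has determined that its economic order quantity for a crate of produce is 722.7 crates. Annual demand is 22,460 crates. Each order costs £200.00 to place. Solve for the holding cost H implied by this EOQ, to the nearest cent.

The basic EOQ model gives Q* = √(2DS/H); rearrange for the unknown.
From Q* = √(2DS/H): H = 2DS / Q*² = 2 × 22,460 × 200 / 722.7² = 17.2010.

H ≈ £17.20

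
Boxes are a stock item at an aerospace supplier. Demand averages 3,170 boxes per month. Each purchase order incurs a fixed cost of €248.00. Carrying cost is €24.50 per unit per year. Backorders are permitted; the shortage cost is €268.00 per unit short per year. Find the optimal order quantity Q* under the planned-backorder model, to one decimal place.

Q* ≈ 916.8 boxes

Annual demand D = 3,170 × 12 = 38,040.
With planned backorders, Q* = √(2DS/H) · √((H+B)/B).
√(2DS/H) = √(2 × 38,040 × 248 / 24.5) = 877.562.
√((H+B)/B) = √((24.5+268)/268) = 1.0447.
Q* ≈ 916.798.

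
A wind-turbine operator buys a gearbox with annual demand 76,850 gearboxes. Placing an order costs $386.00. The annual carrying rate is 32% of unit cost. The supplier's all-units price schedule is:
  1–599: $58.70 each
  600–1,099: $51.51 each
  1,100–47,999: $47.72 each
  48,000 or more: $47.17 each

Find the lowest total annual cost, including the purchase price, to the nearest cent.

TC* ≈ $3,697,381.26

Holding cost per unit per year at price C is H = 0.32·C.
Candidates are each tier's EOQ (if it falls in that tier) and each price-break quantity.
Tier 1 ($58.70): EOQ = 1777.2 exceeds tier's upper bound 599, so this tier is dominated.
Tier 2 ($51.51): EOQ = 1897.2 exceeds tier's upper bound 1099, so this tier is dominated.
EOQ at $47.72 = 1971.1 (feasible in tier 3): TC = 76,850×$47.72 + (76,850/1971.1)×386 + (1971.1/2)×0.32×$47.72 = $3,697,381.26.
EOQ at $47.17 = 1982.5 < 48000, so use break Q=48000: TC = 76,850×$47.17 + (76,850/48000.0)×386 + (48000.0/2)×0.32×$47.17 = $3,987,898.10.
Lowest total cost among the candidates is at Q = 1971.1.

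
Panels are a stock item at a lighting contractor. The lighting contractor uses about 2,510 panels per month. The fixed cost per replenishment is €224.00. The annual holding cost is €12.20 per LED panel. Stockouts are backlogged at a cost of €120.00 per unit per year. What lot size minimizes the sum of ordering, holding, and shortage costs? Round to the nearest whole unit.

Q* ≈ 1,104 panels

Annual demand D = 2,510 × 12 = 30,120.
With planned backorders, Q* = √(2DS/H) · √((H+B)/B).
√(2DS/H) = √(2 × 30,120 × 224 / 12.2) = 1051.687.
√((H+B)/B) = √((12.2+120)/120) = 1.0496.
Q* ≈ 1103.854.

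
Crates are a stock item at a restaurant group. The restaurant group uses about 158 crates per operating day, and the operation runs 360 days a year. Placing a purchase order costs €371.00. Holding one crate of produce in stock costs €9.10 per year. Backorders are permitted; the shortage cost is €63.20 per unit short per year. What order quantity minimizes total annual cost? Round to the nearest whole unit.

Annual demand D = 158 × 360 = 56,880.
With planned backorders, Q* = √(2DS/H) · √((H+B)/B).
√(2DS/H) = √(2 × 56,880 × 371 / 9.1) = 2153.580.
√((H+B)/B) = √((9.1+63.2)/63.2) = 1.0696.
Q* ≈ 2303.412.

Q* ≈ 2,303 crates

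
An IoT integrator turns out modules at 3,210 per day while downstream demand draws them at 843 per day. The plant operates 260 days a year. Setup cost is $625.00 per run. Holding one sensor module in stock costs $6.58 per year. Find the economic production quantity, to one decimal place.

Q* ≈ 7,514.4 modules

Annual demand D = 843 × 260 = 219,180.
Production build-up factor (1 − d/p) = 1 − 843/3,210 = 0.7374.
Q* = √(2DS / (H(1 − d/p))) = √(2 × 219,180 × 625 / (6.58 × 0.7374)).
= √(273,975,000 / 4.852) ≈ 7514.428.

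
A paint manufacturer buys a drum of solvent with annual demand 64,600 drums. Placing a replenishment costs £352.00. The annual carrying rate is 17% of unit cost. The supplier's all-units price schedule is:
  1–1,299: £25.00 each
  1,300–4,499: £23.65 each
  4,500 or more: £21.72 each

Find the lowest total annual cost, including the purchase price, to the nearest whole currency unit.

TC* ≈ £1,416,473

Holding cost per unit per year at price C is H = 0.17·C.
For each price level, check whether its EOQ is feasible; otherwise the best quantity at that price is the breakpoint.
Tier 1 (£25.00): EOQ = 3271.2 exceeds tier's upper bound 1299, so this tier is dominated.
EOQ at £23.65 = 3363.3 (feasible in tier 2): TC = 64,600×£23.65 + (64,600/3363.3)×352 + (3363.3/2)×0.17×£23.65 = £1,541,312.05.
EOQ at £21.72 = 3509.5 < 4500, so use break Q=4500: TC = 64,600×£21.72 + (64,600/4500.0)×352 + (4500.0/2)×0.17×£21.72 = £1,416,473.06.
Lowest total cost among the candidates is at Q = 4500.0.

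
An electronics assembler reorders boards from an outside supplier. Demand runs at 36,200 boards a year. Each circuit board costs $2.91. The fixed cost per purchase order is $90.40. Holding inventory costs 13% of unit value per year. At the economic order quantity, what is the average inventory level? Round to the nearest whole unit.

Holding cost H = 0.13 × $2.91 = $0.3783 per unit per year.
The optimal lot size = √(2DS/H) = √(2 × 36,200 × 90.4 / 0.3783) ≈ 4159.44.
Average inventory = Q*/2 ≈ 4159.44 / 2 = 2079.722.

Average inventory ≈ 2,080 boards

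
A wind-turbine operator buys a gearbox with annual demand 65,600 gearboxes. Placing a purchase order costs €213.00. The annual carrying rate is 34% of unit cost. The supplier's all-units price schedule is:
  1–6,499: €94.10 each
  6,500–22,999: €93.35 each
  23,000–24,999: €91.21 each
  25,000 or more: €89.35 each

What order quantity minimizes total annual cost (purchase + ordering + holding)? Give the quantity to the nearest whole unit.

Holding cost per unit per year at price C is H = 0.34·C.
For each price level, check whether its EOQ is feasible; otherwise the best quantity at that price is the breakpoint.
EOQ at €94.10 = 934.6 (feasible in tier 1): TC = 65,600×€94.10 + (65,600/934.6)×213 + (934.6/2)×0.34×€94.10 = €6,202,861.36.
EOQ at €93.35 = 938.3 < 6500, so use break Q=6500: TC = 65,600×€93.35 + (65,600/6500.0)×213 + (6500.0/2)×0.34×€93.35 = €6,229,061.41.
EOQ at €91.21 = 949.3 < 23000, so use break Q=23000: TC = 65,600×€91.21 + (65,600/23000.0)×213 + (23000.0/2)×0.34×€91.21 = €6,340,614.61.
EOQ at €89.35 = 959.1 < 25000, so use break Q=25000: TC = 65,600×€89.35 + (65,600/25000.0)×213 + (25000.0/2)×0.34×€89.35 = €6,241,656.41.
Lowest total cost is €6,202,861.36 at Q = 934.6.

Q* ≈ 935 gearboxes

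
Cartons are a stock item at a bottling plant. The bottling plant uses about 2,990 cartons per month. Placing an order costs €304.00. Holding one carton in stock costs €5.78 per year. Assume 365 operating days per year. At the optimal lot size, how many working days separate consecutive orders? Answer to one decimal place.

T ≈ 19.8 days

Annual demand D = 2,990 × 12 = 35,880.
The optimal lot size = √(2DS/H) = √(2 × 35,880 × 304 / 5.78) ≈ 1942.74.
Cycle time = Q*/D × 365 = 1942.74 / 35,880 × 365 ≈ 19.763 days.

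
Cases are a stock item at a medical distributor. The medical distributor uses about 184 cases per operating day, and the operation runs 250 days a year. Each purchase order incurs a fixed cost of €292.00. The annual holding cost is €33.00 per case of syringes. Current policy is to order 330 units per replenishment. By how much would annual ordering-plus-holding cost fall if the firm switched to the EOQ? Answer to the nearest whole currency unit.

Annual demand D = 184 × 250 = 46,000.
EOQ = √(2DS/H) = √(2 × 46,000 × 292 / 33) ≈ 902.25.
Cost at Q* = (D/Q*)S + (Q*/2)H = √(2DSH) ≈ €29,774.35.
Cost at Q = 330: (46,000/330)×292 + (330/2)×33 = €40,703.03 + €5,445.00 = €46,148.03.
Excess = €46,148.03 − €29,774.35 = €16,373.68.

Extra cost ≈ €16,374 per year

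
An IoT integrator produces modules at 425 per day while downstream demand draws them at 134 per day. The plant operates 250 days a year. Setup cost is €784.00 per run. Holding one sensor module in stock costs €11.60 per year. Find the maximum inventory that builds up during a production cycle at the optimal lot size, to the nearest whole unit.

I_max ≈ 1,761 modules

Annual demand D = 134 × 250 = 33,500.
Production build-up factor (1 − d/p) = 1 − 134/425 = 0.6847.
Q* = √(2DS / (H(1 − d/p))) = √(2 × 33,500 × 784 / (11.6 × 0.6847)).
= √(52,528,000 / 7.9426) ≈ 2571.665.
Maximum inventory = Q*(1 − d/p) = 2571.665 × 0.6847 ≈ 1760.834.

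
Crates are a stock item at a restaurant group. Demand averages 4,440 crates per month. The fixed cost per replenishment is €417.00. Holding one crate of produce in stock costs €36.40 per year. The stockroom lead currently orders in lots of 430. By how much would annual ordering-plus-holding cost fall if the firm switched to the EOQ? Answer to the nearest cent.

Extra cost ≈ €19,277.64 per year

Annual demand D = 4,440 × 12 = 53,280.
EOQ = √(2DS/H) = √(2 × 53,280 × 417 / 36.4) ≈ 1104.88.
Cost at Q* = (D/Q*)S + (Q*/2)H = √(2DSH) ≈ €40,217.57.
Cost at Q = 430: (53,280/430)×417 + (430/2)×36.4 = €51,669.21 + €7,826.00 = €59,495.21.
Excess = €59,495.21 − €40,217.57 = €19,277.64.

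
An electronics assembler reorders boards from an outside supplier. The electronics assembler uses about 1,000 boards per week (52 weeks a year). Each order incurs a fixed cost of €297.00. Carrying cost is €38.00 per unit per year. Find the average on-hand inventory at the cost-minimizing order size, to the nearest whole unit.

Average inventory ≈ 451 boards

Annual demand D = 1,000 × 52 = 52,000.
The optimal lot size = √(2DS/H) = √(2 × 52,000 × 297 / 38) ≈ 901.58.
Average inventory = Q*/2 ≈ 901.58 / 2 = 450.789.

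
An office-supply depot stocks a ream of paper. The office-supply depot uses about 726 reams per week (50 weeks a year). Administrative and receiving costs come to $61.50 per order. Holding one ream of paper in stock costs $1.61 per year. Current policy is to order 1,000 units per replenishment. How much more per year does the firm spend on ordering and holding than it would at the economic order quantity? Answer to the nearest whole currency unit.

Annual demand D = 726 × 50 = 36,300.
EOQ = √(2DS/H) = √(2 × 36,300 × 61.5 / 1.61) ≈ 1665.30.
Cost at Q* = (D/Q*)S + (Q*/2)H = √(2DSH) ≈ $2,681.14.
Cost at Q = 1,000: (36,300/1,000)×61.5 + (1,000/2)×1.61 = $2,232.45 + $805.00 = $3,037.45.
Excess = $3,037.45 − $2,681.14 = $356.31.

Extra cost ≈ $356 per year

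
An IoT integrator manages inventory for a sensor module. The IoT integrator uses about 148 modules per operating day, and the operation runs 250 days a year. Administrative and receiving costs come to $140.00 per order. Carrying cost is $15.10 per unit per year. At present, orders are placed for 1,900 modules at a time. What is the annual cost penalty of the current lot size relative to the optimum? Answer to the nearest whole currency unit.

Extra cost ≈ $4,564 per year

Annual demand D = 148 × 250 = 37,000.
EOQ = √(2DS/H) = √(2 × 37,000 × 140 / 15.1) ≈ 828.31.
Cost at Q* = (D/Q*)S + (Q*/2)H = √(2DSH) ≈ $12,507.44.
Cost at Q = 1,900: (37,000/1,900)×140 + (1,900/2)×15.1 = $2,726.32 + $14,345.00 = $17,071.32.
Excess = $17,071.32 − $12,507.44 = $4,563.88.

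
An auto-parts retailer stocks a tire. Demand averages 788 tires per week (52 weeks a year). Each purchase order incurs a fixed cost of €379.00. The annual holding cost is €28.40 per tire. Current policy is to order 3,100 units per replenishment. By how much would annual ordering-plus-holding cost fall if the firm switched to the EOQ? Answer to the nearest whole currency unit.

Extra cost ≈ €19,330 per year

Annual demand D = 788 × 52 = 40,976.
EOQ = √(2DS/H) = √(2 × 40,976 × 379 / 28.4) ≈ 1045.78.
Cost at Q* = (D/Q*)S + (Q*/2)H = √(2DSH) ≈ €29,700.14.
Cost at Q = 3,100: (40,976/3,100)×379 + (3,100/2)×28.4 = €5,009.65 + €44,020.00 = €49,029.65.
Excess = €49,029.65 − €29,700.14 = €19,329.50.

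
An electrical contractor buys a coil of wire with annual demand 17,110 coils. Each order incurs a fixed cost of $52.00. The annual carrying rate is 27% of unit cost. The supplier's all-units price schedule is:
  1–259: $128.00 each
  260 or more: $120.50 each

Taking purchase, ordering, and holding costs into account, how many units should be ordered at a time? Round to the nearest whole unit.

Holding cost per unit per year at price C is H = 0.27·C.
For each price level, check whether its EOQ is feasible; otherwise the best quantity at that price is the breakpoint.
EOQ at $128.00 = 226.9 (feasible in tier 1): TC = 17,110×$128.00 + (17,110/226.9)×52 + (226.9/2)×0.27×$128.00 = $2,197,922.03.
EOQ at $120.50 = 233.9 < 260, so use break Q=260: TC = 17,110×$120.50 + (17,110/260.0)×52 + (260.0/2)×0.27×$120.50 = $2,069,406.55.
Lowest total cost is $2,069,406.55 at Q = 260.0.

Q* ≈ 260 coils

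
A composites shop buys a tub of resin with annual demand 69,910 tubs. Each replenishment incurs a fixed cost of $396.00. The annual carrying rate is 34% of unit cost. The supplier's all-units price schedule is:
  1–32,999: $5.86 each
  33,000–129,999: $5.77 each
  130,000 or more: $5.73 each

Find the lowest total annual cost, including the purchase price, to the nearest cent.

TC* ≈ $420,175.77

Holding cost per unit per year at price C is H = 0.34·C.
For each price level, check whether its EOQ is feasible; otherwise the best quantity at that price is the breakpoint.
EOQ at $5.86 = 5271.6 (feasible in tier 1): TC = 69,910×$5.86 + (69,910/5271.6)×396 + (5271.6/2)×0.34×$5.86 = $420,175.77.
EOQ at $5.77 = 5312.6 < 33000, so use break Q=33000: TC = 69,910×$5.77 + (69,910/33000.0)×396 + (33000.0/2)×0.34×$5.77 = $436,589.32.
EOQ at $5.73 = 5331.1 < 130000, so use break Q=130000: TC = 69,910×$5.73 + (69,910/130000.0)×396 + (130000.0/2)×0.34×$5.73 = $527,430.26.
Lowest total cost among the candidates is at Q = 5271.6.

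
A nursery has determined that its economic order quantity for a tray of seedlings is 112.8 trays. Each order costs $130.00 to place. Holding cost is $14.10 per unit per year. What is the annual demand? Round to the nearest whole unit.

Squaring Q* = √(2DS/H) gives Q*² = 2DS/H.
From Q* = √(2DS/H): D = Q*²H / (2S) = 112.8² × 14.1 / (2 × 130) = 690.024.

D ≈ 690 trays per year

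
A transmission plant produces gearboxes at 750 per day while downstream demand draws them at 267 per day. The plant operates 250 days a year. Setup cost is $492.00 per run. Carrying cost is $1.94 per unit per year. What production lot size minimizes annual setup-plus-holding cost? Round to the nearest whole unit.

Q* ≈ 7,251 gearboxes

Annual demand D = 267 × 250 = 66,750.
Production build-up factor (1 − d/p) = 1 − 267/750 = 0.6440.
Q* = √(2DS / (H(1 − d/p))) = √(2 × 66,750 × 492 / (1.94 × 0.6440)).
= √(65,682,000 / 1.2494) ≈ 7250.691.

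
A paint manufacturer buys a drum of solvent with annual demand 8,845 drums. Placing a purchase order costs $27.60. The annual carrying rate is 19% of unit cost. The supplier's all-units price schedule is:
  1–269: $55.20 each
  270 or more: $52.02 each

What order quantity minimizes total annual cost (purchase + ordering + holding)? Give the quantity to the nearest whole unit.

Holding cost per unit per year at price C is H = 0.19·C.
Evaluate total cost at each tier's feasible EOQ or, if the EOQ is below the tier, at the tier's minimum quantity.
EOQ at $55.20 = 215.8 (feasible in tier 1): TC = 8,845×$55.20 + (8,845/215.8)×27.6 + (215.8/2)×0.19×$55.20 = $490,506.90.
EOQ at $52.02 = 222.3 < 270, so use break Q=270: TC = 8,845×$52.02 + (8,845/270.0)×27.6 + (270.0/2)×0.19×$52.02 = $462,355.37.
Lowest total cost is $462,355.37 at Q = 270.0.

Q* ≈ 270 drums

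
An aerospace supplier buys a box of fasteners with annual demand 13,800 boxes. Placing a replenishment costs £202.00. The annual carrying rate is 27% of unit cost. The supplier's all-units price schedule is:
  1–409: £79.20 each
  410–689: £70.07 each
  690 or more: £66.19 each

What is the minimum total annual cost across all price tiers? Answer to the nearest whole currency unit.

TC* ≈ £923,628

Holding cost per unit per year at price C is H = 0.27·C.
For each price level, check whether its EOQ is feasible; otherwise the best quantity at that price is the breakpoint.
Tier 1 (£79.20): EOQ = 510.6 exceeds tier's upper bound 409, so this tier is dominated.
EOQ at £70.07 = 542.9 (feasible in tier 2): TC = 13,800×£70.07 + (13,800/542.9)×202 + (542.9/2)×0.27×£70.07 = £977,236.18.
EOQ at £66.19 = 558.5 < 690, so use break Q=690: TC = 13,800×£66.19 + (13,800/690.0)×202 + (690.0/2)×0.27×£66.19 = £923,627.60.
Lowest total cost among the candidates is at Q = 690.0.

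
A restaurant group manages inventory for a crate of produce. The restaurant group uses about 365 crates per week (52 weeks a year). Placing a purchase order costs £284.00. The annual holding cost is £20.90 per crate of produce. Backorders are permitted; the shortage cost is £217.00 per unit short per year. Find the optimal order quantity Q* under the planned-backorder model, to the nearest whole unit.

Annual demand D = 365 × 52 = 18,980.
With planned backorders, Q* = √(2DS/H) · √((H+B)/B).
√(2DS/H) = √(2 × 18,980 × 284 / 20.9) = 718.206.
√((H+B)/B) = √((20.9+217)/217) = 1.0470.
Q* ≈ 751.998.

Q* ≈ 752 crates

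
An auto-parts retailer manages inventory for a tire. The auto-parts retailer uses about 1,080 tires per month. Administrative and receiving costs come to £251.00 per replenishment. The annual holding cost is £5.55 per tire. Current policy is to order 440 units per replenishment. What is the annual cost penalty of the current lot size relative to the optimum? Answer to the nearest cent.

Annual demand D = 1,080 × 12 = 12,960.
EOQ = √(2DS/H) = √(2 × 12,960 × 251 / 5.55) ≈ 1082.70.
Cost at Q* = (D/Q*)S + (Q*/2)H = √(2DSH) ≈ £6,008.98.
Cost at Q = 440: (12,960/440)×251 + (440/2)×5.55 = £7,393.09 + £1,221.00 = £8,614.09.
Excess = £8,614.09 − £6,008.98 = £2,605.11.

Extra cost ≈ £2,605.11 per year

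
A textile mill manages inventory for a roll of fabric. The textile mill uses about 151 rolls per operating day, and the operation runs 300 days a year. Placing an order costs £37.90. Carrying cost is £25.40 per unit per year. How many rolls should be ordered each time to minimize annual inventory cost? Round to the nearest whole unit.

Q* ≈ 368 rolls

Annual demand D = 151 × 300 = 45,300.
EOQ = √(2DS / H) = √(2 × 45,300 × 37.9 / 25.4).
= √(3,433,740 / 25.4) = √135,186.6142 ≈ 367.677.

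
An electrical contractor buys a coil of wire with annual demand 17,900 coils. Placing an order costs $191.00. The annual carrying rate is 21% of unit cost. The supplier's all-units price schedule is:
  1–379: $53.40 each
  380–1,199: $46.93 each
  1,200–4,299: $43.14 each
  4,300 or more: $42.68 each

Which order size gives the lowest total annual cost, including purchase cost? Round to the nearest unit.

Q* ≈ 1,200 coils

Holding cost per unit per year at price C is H = 0.21·C.
Evaluate total cost at each tier's feasible EOQ or, if the EOQ is below the tier, at the tier's minimum quantity.
Tier 1 ($53.40): EOQ = 780.9 exceeds tier's upper bound 379, so this tier is dominated.
EOQ at $46.93 = 833.0 (feasible in tier 2): TC = 17,900×$46.93 + (17,900/833.0)×191 + (833.0/2)×0.21×$46.93 = $848,256.05.
EOQ at $43.14 = 868.8 < 1200, so use break Q=1200: TC = 17,900×$43.14 + (17,900/1200.0)×191 + (1200.0/2)×0.21×$43.14 = $780,490.72.
EOQ at $42.68 = 873.4 < 4300, so use break Q=4300: TC = 17,900×$42.68 + (17,900/4300.0)×191 + (4300.0/2)×0.21×$42.68 = $784,037.11.
Lowest total cost is $780,490.72 at Q = 1200.0.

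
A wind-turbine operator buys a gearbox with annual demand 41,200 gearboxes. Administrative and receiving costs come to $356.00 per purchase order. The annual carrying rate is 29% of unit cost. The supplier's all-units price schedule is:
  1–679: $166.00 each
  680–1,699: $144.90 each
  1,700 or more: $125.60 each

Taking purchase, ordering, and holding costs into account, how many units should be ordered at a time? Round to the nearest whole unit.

Holding cost per unit per year at price C is H = 0.29·C.
Candidates are each tier's EOQ (if it falls in that tier) and each price-break quantity.
Tier 1 ($166.00): EOQ = 780.6 exceeds tier's upper bound 679, so this tier is dominated.
EOQ at $144.90 = 835.5 (feasible in tier 2): TC = 41,200×$144.90 + (41,200/835.5)×356 + (835.5/2)×0.29×$144.90 = $6,004,989.27.
EOQ at $125.60 = 897.4 < 1700, so use break Q=1700: TC = 41,200×$125.60 + (41,200/1700.0)×356 + (1700.0/2)×0.29×$125.60 = $5,214,308.16.
Lowest total cost is $5,214,308.16 at Q = 1700.0.

Q* ≈ 1,700 gearboxes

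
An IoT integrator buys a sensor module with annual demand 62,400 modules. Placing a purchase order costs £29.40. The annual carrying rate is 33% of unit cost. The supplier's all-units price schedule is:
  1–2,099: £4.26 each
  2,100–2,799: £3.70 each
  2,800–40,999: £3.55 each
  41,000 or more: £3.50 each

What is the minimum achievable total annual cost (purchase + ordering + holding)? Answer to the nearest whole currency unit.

Holding cost per unit per year at price C is H = 0.33·C.
For each price level, check whether its EOQ is feasible; otherwise the best quantity at that price is the breakpoint.
EOQ at £4.26 = 1615.5 (feasible in tier 1): TC = 62,400×£4.26 + (62,400/1615.5)×29.4 + (1615.5/2)×0.33×£4.26 = £268,095.13.
EOQ at £3.70 = 1733.5 < 2100, so use break Q=2100: TC = 62,400×£3.70 + (62,400/2100.0)×29.4 + (2100.0/2)×0.33×£3.70 = £233,035.65.
EOQ at £3.55 = 1769.7 < 2800, so use break Q=2800: TC = 62,400×£3.55 + (62,400/2800.0)×29.4 + (2800.0/2)×0.33×£3.55 = £223,815.30.
EOQ at £3.50 = 1782.3 < 41000, so use break Q=41000: TC = 62,400×£3.50 + (62,400/41000.0)×29.4 + (41000.0/2)×0.33×£3.50 = £242,122.25.
Lowest total cost among the candidates is at Q = 2800.0.

TC* ≈ £223,815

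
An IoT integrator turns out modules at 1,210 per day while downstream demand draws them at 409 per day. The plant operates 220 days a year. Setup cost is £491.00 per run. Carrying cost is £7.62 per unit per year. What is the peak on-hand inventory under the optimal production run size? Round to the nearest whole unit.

I_max ≈ 2,771 modules

Annual demand D = 409 × 220 = 89,980.
Production build-up factor (1 − d/p) = 1 − 409/1,210 = 0.6620.
Q* = √(2DS / (H(1 − d/p))) = √(2 × 89,980 × 491 / (7.62 × 0.6620)).
= √(88,360,360 / 5.0443) ≈ 4185.310.
Maximum inventory = Q*(1 − d/p) = 4185.310 × 0.6620 ≈ 2770.606.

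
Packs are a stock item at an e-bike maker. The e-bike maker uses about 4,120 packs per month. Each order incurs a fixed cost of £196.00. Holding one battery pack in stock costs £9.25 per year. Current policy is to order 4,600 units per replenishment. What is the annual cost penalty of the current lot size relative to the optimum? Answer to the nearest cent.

Annual demand D = 4,120 × 12 = 49,440.
EOQ = √(2DS/H) = √(2 × 49,440 × 196 / 9.25) ≈ 1447.48.
Cost at Q* = (D/Q*)S + (Q*/2)H = √(2DSH) ≈ £13,389.15.
Cost at Q = 4,600: (49,440/4,600)×196 + (4,600/2)×9.25 = £2,106.57 + £21,275.00 = £23,381.57.
Excess = £23,381.57 − £13,389.15 = £9,992.42.

Extra cost ≈ £9,992.42 per year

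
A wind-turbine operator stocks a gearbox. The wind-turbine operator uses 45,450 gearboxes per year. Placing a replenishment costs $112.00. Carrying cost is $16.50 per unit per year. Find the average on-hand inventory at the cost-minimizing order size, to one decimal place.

EOQ = √(2DS/H) = √(2 × 45,450 × 112 / 16.5) ≈ 785.51.
Average inventory = Q*/2 ≈ 785.51 / 2 = 392.753.

Average inventory ≈ 392.8 gearboxes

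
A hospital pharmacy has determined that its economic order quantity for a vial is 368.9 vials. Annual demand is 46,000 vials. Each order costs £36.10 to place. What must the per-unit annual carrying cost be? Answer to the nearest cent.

H ≈ £24.40

Invert the EOQ relation Q*² = 2DS/H.
From Q* = √(2DS/H): H = 2DS / Q*² = 2 × 46,000 × 36.1 / 368.9² = 24.4049.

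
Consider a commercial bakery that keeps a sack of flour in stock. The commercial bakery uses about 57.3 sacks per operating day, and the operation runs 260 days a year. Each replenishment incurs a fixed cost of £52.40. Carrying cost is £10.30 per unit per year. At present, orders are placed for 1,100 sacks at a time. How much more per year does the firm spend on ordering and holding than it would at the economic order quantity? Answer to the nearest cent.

Extra cost ≈ £2,364.51 per year

Annual demand D = 57.3 × 260 = 14,898.
EOQ = √(2DS/H) = √(2 × 14,898 × 52.4 / 10.3) ≈ 389.34.
Cost at Q* = (D/Q*)S + (Q*/2)H = √(2DSH) ≈ £4,010.17.
Cost at Q = 1,100: (14,898/1,100)×52.4 + (1,100/2)×10.3 = £709.69 + £5,665.00 = £6,374.69.
Excess = £6,374.69 − £4,010.17 = £2,364.51.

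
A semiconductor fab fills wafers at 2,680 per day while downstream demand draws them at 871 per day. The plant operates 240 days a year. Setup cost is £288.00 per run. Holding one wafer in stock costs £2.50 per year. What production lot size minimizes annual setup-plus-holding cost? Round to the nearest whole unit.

Q* ≈ 8,447 wafers

Annual demand D = 871 × 240 = 209,040.
Production build-up factor (1 − d/p) = 1 − 871/2,680 = 0.6750.
Q* = √(2DS / (H(1 − d/p))) = √(2 × 209,040 × 288 / (2.5 × 0.6750)).
= √(120,407,040 / 1.6875) ≈ 8447.030.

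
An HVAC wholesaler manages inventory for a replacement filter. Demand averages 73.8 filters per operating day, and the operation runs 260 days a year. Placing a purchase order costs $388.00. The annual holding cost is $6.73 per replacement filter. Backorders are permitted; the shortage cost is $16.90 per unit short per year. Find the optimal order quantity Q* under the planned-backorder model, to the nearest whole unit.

Annual demand D = 73.8 × 260 = 19,188.
With planned backorders, Q* = √(2DS/H) · √((H+B)/B).
√(2DS/H) = √(2 × 19,188 × 388 / 6.73) = 1487.436.
√((H+B)/B) = √((6.73+16.9)/16.9) = 1.1825.
Q* ≈ 1758.841.

Q* ≈ 1,759 filters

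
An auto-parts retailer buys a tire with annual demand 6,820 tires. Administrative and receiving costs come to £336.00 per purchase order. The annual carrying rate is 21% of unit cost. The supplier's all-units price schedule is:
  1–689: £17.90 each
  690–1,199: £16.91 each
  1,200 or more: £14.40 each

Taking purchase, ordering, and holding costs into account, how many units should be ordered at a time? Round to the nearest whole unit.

Q* ≈ 1,231 tires

Holding cost per unit per year at price C is H = 0.21·C.
For each price level, check whether its EOQ is feasible; otherwise the best quantity at that price is the breakpoint.
Tier 1 (£17.90): EOQ = 1104.2 exceeds tier's upper bound 689, so this tier is dominated.
EOQ at £16.91 = 1136.0 (feasible in tier 2): TC = 6,820×£16.91 + (6,820/1136.0)×336 + (1136.0/2)×0.21×£16.91 = £119,360.41.
EOQ at £14.40 = 1231.1 (feasible in tier 3): TC = 6,820×£14.40 + (6,820/1231.1)×336 + (1231.1/2)×0.21×£14.40 = £101,930.78.
Lowest total cost is £101,930.78 at Q = 1231.1.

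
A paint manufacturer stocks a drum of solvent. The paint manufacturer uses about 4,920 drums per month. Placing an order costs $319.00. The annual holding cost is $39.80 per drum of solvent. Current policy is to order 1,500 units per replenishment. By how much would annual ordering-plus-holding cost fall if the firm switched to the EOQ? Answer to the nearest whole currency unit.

Annual demand D = 4,920 × 12 = 59,040.
EOQ = √(2DS/H) = √(2 × 59,040 × 319 / 39.8) ≈ 972.84.
Cost at Q* = (D/Q*)S + (Q*/2)H = √(2DSH) ≈ $38,719.08.
Cost at Q = 1,500: (59,040/1,500)×319 + (1,500/2)×39.8 = $12,555.84 + $29,850.00 = $42,405.84.
Excess = $42,405.84 − $38,719.08 = $3,686.76.

Extra cost ≈ $3,687 per year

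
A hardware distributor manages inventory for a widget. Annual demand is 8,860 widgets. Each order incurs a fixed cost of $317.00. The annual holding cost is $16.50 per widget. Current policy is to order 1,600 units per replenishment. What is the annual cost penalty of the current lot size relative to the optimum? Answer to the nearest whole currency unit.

EOQ = √(2DS/H) = √(2 × 8,860 × 317 / 16.5) ≈ 583.47.
Cost at Q* = (D/Q*)S + (Q*/2)H = √(2DSH) ≈ $9,627.28.
Cost at Q = 1,600: (8,860/1,600)×317 + (1,600/2)×16.5 = $1,755.39 + $13,200.00 = $14,955.39.
Excess = $14,955.39 − $9,627.28 = $5,328.11.

Extra cost ≈ $5,328 per year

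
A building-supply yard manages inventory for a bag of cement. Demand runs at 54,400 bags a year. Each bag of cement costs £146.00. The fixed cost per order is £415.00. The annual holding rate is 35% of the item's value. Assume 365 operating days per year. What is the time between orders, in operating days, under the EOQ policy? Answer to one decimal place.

Holding cost H = 0.35 × £146.00 = £51.1000 per unit per year.
EOQ = √(2DS/H) = √(2 × 54,400 × 415 / 51.1) ≈ 940.00.
Cycle time = Q*/D × 365 = 940.00 / 54,400 × 365 ≈ 6.307 days.

T ≈ 6.3 days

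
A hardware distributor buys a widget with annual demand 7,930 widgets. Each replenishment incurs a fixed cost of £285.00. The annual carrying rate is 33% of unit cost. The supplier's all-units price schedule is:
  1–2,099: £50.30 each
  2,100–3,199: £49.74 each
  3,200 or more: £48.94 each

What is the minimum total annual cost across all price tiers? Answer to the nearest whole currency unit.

Holding cost per unit per year at price C is H = 0.33·C.
Evaluate total cost at each tier's feasible EOQ or, if the EOQ is below the tier, at the tier's minimum quantity.
EOQ at £50.30 = 521.8 (feasible in tier 1): TC = 7,930×£50.30 + (7,930/521.8)×285 + (521.8/2)×0.33×£50.30 = £407,540.94.
EOQ at £49.74 = 524.8 < 2100, so use break Q=2100: TC = 7,930×£49.74 + (7,930/2100.0)×285 + (2100.0/2)×0.33×£49.74 = £412,749.32.
EOQ at £48.94 = 529.0 < 3200, so use break Q=3200: TC = 7,930×£48.94 + (7,930/3200.0)×285 + (3200.0/2)×0.33×£48.94 = £414,640.79.
Lowest total cost among the candidates is at Q = 521.8.

TC* ≈ £407,541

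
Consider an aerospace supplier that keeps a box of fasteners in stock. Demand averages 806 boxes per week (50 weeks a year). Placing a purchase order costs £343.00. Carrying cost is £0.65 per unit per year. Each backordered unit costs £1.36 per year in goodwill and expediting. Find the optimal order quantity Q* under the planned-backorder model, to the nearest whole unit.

Annual demand D = 806 × 50 = 40,300.
With planned backorders, Q* = √(2DS/H) · √((H+B)/B).
√(2DS/H) = √(2 × 40,300 × 343 / 0.65) = 6521.656.
√((H+B)/B) = √((0.65+1.36)/1.36) = 1.2157.
Q* ≈ 7928.417.

Q* ≈ 7,928 boxes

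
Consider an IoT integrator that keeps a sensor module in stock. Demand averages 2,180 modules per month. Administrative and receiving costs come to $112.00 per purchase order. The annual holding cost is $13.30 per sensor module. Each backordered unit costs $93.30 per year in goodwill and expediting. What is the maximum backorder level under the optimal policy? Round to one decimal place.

Annual demand D = 2,180 × 12 = 26,160.
With planned backorders, Q* = √(2DS/H) · √((H+B)/B).
√(2DS/H) = √(2 × 26,160 × 112 / 13.3) = 663.769.
√((H+B)/B) = √((13.3+93.3)/93.3) = 1.0689.
Q* ≈ 709.504.
S* = Q* · H/(H+B) = 709.504 × 13.3/106.6 ≈ 88.522.

S* ≈ 88.5 modules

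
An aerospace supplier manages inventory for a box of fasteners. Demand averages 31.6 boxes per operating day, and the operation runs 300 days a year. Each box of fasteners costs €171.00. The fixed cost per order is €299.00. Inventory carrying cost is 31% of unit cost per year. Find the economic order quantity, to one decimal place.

Q* ≈ 327.0 boxes

Annual demand D = 31.6 × 300 = 9,480.
Holding cost H = 0.31 × €171.00 = €53.0100 per unit per year.
EOQ = √(2DS / H) = √(2 × 9,480 × 299 / 53.01).
= √(5,669,040 / 53.01) = √106,942.841 ≈ 327.021.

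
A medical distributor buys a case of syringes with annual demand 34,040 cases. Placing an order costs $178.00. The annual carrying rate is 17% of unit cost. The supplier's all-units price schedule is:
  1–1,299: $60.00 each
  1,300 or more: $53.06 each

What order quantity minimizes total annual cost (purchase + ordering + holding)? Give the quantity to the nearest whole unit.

Holding cost per unit per year at price C is H = 0.17·C.
For each price level, check whether its EOQ is feasible; otherwise the best quantity at that price is the breakpoint.
EOQ at $60.00 = 1090.0 (feasible in tier 1): TC = 34,040×$60.00 + (34,040/1090.0)×178 + (1090.0/2)×0.17×$60.00 = $2,053,517.83.
EOQ at $53.06 = 1159.1 < 1300, so use break Q=1300: TC = 34,040×$53.06 + (34,040/1300.0)×178 + (1300.0/2)×0.17×$53.06 = $1,816,686.39.
Lowest total cost is $1,816,686.39 at Q = 1300.0.

Q* ≈ 1,300 cases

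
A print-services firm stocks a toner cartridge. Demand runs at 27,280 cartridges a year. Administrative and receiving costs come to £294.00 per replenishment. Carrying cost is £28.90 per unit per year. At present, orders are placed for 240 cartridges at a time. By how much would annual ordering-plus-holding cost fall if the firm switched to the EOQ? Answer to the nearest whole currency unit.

EOQ = √(2DS/H) = √(2 × 27,280 × 294 / 28.9) ≈ 745.01.
Cost at Q* = (D/Q*)S + (Q*/2)H = √(2DSH) ≈ £21,530.78.
Cost at Q = 240: (27,280/240)×294 + (240/2)×28.9 = £33,418.00 + £3,468.00 = £36,886.00.
Excess = £36,886.00 − £21,530.78 = £15,355.22.

Extra cost ≈ £15,355 per year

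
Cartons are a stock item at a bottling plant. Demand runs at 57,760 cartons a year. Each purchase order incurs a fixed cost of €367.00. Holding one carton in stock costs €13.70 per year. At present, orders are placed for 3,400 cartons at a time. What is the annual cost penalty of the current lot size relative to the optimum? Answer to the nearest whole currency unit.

EOQ = √(2DS/H) = √(2 × 57,760 × 367 / 13.7) ≈ 1759.14.
Cost at Q* = (D/Q*)S + (Q*/2)H = √(2DSH) ≈ €24,100.27.
Cost at Q = 3,400: (57,760/3,400)×367 + (3,400/2)×13.7 = €6,234.68 + €23,290.00 = €29,524.68.
Excess = €29,524.68 − €24,100.27 = €5,424.41.

Extra cost ≈ €5,424 per year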